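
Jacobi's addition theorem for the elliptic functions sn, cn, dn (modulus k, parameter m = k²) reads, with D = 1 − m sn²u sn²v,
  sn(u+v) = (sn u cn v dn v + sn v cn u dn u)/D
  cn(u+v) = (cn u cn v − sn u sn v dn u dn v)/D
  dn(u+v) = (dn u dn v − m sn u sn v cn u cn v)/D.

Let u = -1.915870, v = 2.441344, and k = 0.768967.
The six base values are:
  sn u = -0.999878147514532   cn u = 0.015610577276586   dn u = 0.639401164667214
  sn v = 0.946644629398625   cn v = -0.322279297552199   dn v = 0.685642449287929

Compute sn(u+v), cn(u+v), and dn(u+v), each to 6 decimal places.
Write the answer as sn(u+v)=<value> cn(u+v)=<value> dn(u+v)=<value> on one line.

m = k² = 0.591310247089
D = 1 − m·sn²u·sn²v = 0.4702346983047485
sn(u+v) = (sn u·cn v·dn v + sn v·cn u·dn u)/D = 0.2303903002433888/0.4702346983047485 = 0.489947468942579
cn(u+v) = (cn u·cn v − sn u·sn v·dn u·dn v)/D = 0.4099280193442735/0.4702346983047485 = 0.8717519588029387
dn(u+v) = (dn u·dn v − m·sn u·sn v·cn u·cn v)/D = 0.4355847869434661/0.4702346983047485 = 0.9263135802479072

sn(u+v)=0.489947 cn(u+v)=0.871752 dn(u+v)=0.926314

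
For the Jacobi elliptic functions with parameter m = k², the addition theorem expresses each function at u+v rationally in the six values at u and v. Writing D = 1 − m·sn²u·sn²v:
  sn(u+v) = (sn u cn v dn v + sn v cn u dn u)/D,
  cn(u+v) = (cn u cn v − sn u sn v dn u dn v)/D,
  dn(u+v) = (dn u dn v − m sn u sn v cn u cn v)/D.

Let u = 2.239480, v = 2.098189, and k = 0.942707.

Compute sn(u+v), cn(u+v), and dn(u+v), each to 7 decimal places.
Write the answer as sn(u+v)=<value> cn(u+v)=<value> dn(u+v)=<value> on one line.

sn u = 0.9952621608188039, cn u = 0.09722772877263623, dn u = 0.345983475840745
sn v = 0.9891758412971503, cn v = 0.1467349821756041, dn v = 0.3611622543588502
m = k² = 0.888696487849
D = 1 − m·sn²u·sn²v = 0.1386583429944585
sn(u+v) = (sn u·cn v·dn v + sn v·cn u·dn u)/D = 0.08601912616375875/0.1386583429944585 = 0.6203674752351288
cn(u+v) = (cn u·cn v − sn u·sn v·dn u·dn v)/D = -0.1087513035139913/0.1386583429944585 = -0.7843112874811836
dn(u+v) = (dn u·dn v − m·sn u·sn v·cn u·cn v)/D = 0.1124740547315667/0.1386583429944585 = 0.8111596626829858

sn(u+v)=0.6203675 cn(u+v)=-0.7843113 dn(u+v)=0.8111597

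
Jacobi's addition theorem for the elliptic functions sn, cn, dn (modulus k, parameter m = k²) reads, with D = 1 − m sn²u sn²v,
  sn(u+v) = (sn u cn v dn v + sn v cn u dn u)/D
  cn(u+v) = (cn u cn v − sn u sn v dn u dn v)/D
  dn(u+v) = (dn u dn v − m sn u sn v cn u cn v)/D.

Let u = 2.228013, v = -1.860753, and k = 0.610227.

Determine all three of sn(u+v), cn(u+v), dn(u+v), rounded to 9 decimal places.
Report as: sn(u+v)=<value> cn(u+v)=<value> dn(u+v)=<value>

sn(u+v)=0.356271214 cn(u+v)=0.934382589 dn(u+v)=0.976081193

sn u = 0.9299006408140923, cn u = -0.36781081851074, dn u = 0.8234075264590226
sn v = -0.9967378541252729, cn v = -0.08070718774524464, dn v = 0.7937559712651769
m = k² = 0.372376991529
D = 1 − m·sn²u·sn²v = 0.6800973502744007
sn(u+v) = (sn u·cn v·dn v + sn v·cn u·dn u)/D = 0.2422991084456683/0.6800973502744007 = 0.3562712137430137
cn(u+v) = (cn u·cn v − sn u·sn v·dn u·dn v)/D = 0.6354711227874129/0.6800973502744007 = 0.9343825888029377
dn(u+v) = (dn u·dn v − m·sn u·sn v·cn u·cn v)/D = 0.6638302327774841/0.6800973502744007 = 0.9760811926552084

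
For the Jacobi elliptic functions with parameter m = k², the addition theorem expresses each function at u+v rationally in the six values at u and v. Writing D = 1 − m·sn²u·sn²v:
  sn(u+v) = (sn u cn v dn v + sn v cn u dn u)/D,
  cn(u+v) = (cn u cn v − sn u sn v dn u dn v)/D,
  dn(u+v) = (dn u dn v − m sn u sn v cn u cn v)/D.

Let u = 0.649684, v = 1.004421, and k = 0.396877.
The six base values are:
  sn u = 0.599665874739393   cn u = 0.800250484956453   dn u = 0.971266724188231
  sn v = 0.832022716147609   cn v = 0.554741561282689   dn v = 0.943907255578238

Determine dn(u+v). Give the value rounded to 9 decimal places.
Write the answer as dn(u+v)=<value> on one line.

m = k² = 0.157511353129
D = 1 − m·sn²u·sn²v = 0.960789633653261
dn(u+v) = (dn u·dn v − m·sn u·sn v·cn u·cn v)/D = 0.8818979524336564/0.960789633653261 = 0.9178887048149857

dn(u+v)=0.917888705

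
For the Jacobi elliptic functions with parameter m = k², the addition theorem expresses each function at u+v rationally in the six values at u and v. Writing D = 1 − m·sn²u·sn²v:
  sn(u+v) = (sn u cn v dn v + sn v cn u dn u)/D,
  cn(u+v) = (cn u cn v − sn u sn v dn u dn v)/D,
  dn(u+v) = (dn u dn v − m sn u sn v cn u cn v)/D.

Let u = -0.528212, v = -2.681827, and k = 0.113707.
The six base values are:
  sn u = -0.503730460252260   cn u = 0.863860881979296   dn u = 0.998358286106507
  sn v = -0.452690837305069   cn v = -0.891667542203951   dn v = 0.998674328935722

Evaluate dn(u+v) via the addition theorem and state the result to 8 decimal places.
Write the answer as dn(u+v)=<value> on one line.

dn(u+v)=0.99997811

m = k² = 0.012929281849
D = 1 − m·sn²u·sn²v = 0.9993276827757978
dn(u+v) = (dn u·dn v − m·sn u·sn v·cn u·cn v)/D = 0.9993058120832543/0.9993276827757978 = 0.9999781145935208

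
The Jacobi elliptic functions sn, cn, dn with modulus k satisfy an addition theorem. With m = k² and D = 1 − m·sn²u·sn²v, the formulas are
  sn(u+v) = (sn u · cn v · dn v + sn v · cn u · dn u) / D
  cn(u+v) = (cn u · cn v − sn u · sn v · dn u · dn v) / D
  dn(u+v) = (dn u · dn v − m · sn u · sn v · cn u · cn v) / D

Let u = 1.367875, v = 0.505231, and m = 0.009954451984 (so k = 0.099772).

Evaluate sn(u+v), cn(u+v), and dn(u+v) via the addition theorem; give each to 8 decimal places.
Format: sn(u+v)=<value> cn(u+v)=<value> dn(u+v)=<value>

sn u = 0.9788906987065709, cn u = 0.2043844416430994, dn u = 0.9952192599314916
sn v = 0.4838316999747338, cn v = 0.8751610629475921, dn v = 0.998834186107931
m = k² = 0.009954451984
D = 1 − m·sn²u·sn²v = 0.997767073650682
sn(u+v) = (sn u·cn v·dn v + sn v·cn u·dn u)/D = 0.9541032023488447/0.997767073650682 = 0.9562384122958901
cn(u+v) = (cn u·cn v − sn u·sn v·dn u·dn v)/D = -0.2919352882560193/0.997767073650682 = -0.292588617088627
dn(u+v) = (dn u·dn v − m·sn u·sn v·cn u·cn v)/D = 0.9932157202751076/0.997767073650682 = 0.9954384610438971

sn(u+v)=0.95623841 cn(u+v)=-0.29258862 dn(u+v)=0.99543846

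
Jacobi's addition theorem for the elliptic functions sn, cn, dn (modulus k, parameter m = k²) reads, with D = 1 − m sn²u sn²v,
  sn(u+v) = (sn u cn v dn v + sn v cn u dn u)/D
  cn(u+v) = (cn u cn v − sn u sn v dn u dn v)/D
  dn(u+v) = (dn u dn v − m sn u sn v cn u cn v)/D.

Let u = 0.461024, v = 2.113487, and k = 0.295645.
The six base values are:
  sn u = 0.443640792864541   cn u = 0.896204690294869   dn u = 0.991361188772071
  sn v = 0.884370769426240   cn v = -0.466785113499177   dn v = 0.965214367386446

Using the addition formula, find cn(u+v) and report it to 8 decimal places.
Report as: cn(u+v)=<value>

m = k² = 0.087405966025
D = 1 − m·sn²u·sn²v = 0.9865453383153313
cn(u+v) = (cn u·cn v − sn u·sn v·dn u·dn v)/D = -0.7937585846541267/0.9865453383153313 = -0.8045839900369751

cn(u+v)=-0.80458399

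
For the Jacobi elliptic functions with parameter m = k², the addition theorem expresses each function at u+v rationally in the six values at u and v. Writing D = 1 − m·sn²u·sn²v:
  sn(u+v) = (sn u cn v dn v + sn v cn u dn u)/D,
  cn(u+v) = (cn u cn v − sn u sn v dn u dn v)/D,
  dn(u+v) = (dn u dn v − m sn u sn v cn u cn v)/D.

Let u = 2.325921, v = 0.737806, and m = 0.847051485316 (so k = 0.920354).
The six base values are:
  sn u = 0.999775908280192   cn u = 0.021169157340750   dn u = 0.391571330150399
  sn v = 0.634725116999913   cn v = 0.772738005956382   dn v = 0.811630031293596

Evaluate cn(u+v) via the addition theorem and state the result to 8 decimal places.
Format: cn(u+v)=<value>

m = k² = 0.847051485316
D = 1 − m·sn²u·sn²v = 0.6588962361588701
cn(u+v) = (cn u·cn v − sn u·sn v·dn u·dn v)/D = -0.1853192396857836/0.6588962361588701 = -0.2812570925676076

cn(u+v)=-0.28125709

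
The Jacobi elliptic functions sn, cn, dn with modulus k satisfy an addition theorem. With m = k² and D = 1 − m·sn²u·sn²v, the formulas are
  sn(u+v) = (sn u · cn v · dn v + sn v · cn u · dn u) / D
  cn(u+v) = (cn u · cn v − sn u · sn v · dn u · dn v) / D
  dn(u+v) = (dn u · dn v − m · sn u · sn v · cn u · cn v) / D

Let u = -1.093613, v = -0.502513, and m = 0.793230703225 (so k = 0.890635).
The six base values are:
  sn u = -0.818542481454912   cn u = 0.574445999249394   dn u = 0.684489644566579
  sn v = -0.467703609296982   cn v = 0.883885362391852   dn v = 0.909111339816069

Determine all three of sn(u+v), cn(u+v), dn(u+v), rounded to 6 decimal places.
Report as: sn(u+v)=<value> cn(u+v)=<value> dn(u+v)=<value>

sn(u+v)=-0.952362 cn(u+v)=0.304970 dn(u+v)=0.529665

m = k² = 0.793230703225
D = 1 − m·sn²u·sn²v = 0.8837418504369113
sn(u+v) = (sn u·cn v·dn v + sn v·cn u·dn u)/D = -0.8416421322279751/0.8837418504369113 = -0.9523619729131052
cn(u+v) = (cn u·cn v − sn u·sn v·dn u·dn v)/D = 0.2695147110500717/0.8837418504369113 = 0.3049699535184703
dn(u+v) = (dn u·dn v − m·sn u·sn v·cn u·cn v)/D = 0.46808715459221/0.8837418504369113 = 0.5296650309825131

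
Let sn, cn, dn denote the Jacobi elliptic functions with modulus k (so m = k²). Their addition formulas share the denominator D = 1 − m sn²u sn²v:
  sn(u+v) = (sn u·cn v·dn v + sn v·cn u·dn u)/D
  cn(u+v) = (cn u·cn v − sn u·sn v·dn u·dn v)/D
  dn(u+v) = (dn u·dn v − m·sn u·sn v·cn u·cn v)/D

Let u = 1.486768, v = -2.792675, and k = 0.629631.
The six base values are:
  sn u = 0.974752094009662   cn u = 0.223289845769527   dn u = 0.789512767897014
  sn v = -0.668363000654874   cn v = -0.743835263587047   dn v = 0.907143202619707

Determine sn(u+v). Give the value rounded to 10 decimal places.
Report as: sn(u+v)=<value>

sn(u+v)=-0.9324502251

m = k² = 0.396435196161
D = 1 − m·sn²u·sn²v = 0.8317382665113786
sn(u+v) = (sn u·cn v·dn v + sn v·cn u·dn u)/D = -0.7755545338222742/0.8317382665113786 = -0.9324502250873222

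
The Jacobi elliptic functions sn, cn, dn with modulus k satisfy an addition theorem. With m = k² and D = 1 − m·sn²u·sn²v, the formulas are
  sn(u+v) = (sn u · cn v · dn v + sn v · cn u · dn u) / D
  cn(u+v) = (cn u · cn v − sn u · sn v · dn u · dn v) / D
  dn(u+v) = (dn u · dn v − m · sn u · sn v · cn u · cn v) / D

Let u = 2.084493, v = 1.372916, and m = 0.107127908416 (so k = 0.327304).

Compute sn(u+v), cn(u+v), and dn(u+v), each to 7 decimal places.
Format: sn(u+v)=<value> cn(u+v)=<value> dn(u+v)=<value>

sn(u+v)=-0.2240738 cn(u+v)=-0.9745722 dn(u+v)=0.9973070

sn u = 0.9027250668671307, cn u = -0.43021791414321, dn u = 0.9553534023425778
sn v = 0.9737663660818235, cn v = 0.2275501357674834, dn v = 0.947849710893499
m = k² = 0.107127908416
D = 1 − m·sn²u·sn²v = 0.9172204292920086
sn(u+v) = (sn u·cn v·dn v + sn v·cn u·dn u)/D = -0.2055251094071326/0.9172204292920086 = -0.2240738462026788
cn(u+v) = (cn u·cn v − sn u·sn v·dn u·dn v)/D = -0.8938975026890962/0.9172204292920086 = -0.9745721684143962
dn(u+v) = (dn u·dn v − m·sn u·sn v·cn u·cn v)/D = 0.9147503331140588/0.9172204292920086 = 0.9973069764921651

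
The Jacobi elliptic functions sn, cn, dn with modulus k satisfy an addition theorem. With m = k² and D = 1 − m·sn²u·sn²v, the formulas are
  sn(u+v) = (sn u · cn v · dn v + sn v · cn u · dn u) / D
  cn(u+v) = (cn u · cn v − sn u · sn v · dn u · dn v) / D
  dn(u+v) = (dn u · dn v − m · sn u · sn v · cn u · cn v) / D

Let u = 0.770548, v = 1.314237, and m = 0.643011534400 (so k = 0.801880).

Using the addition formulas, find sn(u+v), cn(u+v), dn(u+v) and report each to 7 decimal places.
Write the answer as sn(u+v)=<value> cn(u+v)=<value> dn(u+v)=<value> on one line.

sn(u+v)=0.9986836 cn(u+v)=-0.0512933 dn(u+v)=0.5988992

sn u = 0.6649865968205651, cn u = 0.7468552912372002, dn u = 0.8459643530049489
sn v = 0.9092767420161711, cn v = 0.4161920307123353, dn v = 0.6843743325650779
m = k² = 0.6430115344
D = 1 − m·sn²u·sn²v = 0.7649086161117894
sn(u+v) = (sn u·cn v·dn v + sn v·cn u·dn u)/D = 0.7639017162956232/0.7649086161117894 = 0.9986836338420601
cn(u+v) = (cn u·cn v − sn u·sn v·dn u·dn v)/D = -0.03923466378923135/0.7649086161117894 = -0.0512932695001795
dn(u+v) = (dn u·dn v − m·sn u·sn v·cn u·cn v)/D = 0.4581031434868276/0.7649086161117894 = 0.5988991806831432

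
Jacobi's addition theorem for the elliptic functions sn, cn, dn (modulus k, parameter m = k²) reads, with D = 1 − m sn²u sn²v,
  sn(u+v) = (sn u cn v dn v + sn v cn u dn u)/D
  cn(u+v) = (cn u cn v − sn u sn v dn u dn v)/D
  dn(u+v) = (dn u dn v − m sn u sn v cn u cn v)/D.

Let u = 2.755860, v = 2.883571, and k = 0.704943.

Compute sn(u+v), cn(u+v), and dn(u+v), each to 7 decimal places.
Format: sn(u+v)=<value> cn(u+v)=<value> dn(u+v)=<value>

sn(u+v)=-0.9981834 cn(u+v)=0.0602492 dn(u+v)=0.7105345

sn u = 0.7763238011267621, cn u = -0.6303343206617387, dn u = 0.8369600242502994
sn v = 0.7032213190404929, cn v = -0.7109710095685684, dn v = 0.8684761533123496
m = k² = 0.496944633249
D = 1 − m·sn²u·sn²v = 0.8518922227324397
sn(u+v) = (sn u·cn v·dn v + sn v·cn u·dn u)/D = -0.8503446496687828/0.8518922227324397 = -0.9981833698883962
cn(u+v) = (cn u·cn v − sn u·sn v·dn u·dn v)/D = 0.05132578232907566/0.8518922227324397 = 0.06024915002093633
dn(u+v) = (dn u·dn v − m·sn u·sn v·cn u·cn v)/D = 0.6052988026878249/0.8518922227324397 = 0.7105344860953563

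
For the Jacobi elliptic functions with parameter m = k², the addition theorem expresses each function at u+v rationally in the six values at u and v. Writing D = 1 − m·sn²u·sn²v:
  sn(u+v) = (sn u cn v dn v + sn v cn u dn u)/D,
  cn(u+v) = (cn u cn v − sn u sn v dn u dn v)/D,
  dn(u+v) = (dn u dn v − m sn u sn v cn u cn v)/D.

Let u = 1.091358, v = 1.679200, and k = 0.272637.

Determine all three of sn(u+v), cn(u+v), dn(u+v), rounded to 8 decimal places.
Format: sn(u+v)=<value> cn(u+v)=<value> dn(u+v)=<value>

sn u = 0.8813401101212109, cn u = 0.4724823915147864, dn u = 0.9707021556163339
sn v = 0.9971902978057838, cn v = -0.07491001242832733, dn v = 0.9623337129116544
m = k² = 0.074330933769
D = 1 − m·sn²u·sn²v = 0.9425866684930737
sn(u+v) = (sn u·cn v·dn v + sn v·cn u·dn u)/D = 0.393816609848062/0.9425866684930737 = 0.4178041372870911
cn(u+v) = (cn u·cn v − sn u·sn v·dn u·dn v)/D = -0.8563749794503871/0.9425866684930737 = -0.9085371224478335
dn(u+v) = (dn u·dn v − m·sn u·sn v·cn u·cn v)/D = 0.9364515630595467/0.9425866684930737 = 0.9934912028372572

sn(u+v)=0.41780414 cn(u+v)=-0.90853712 dn(u+v)=0.99349120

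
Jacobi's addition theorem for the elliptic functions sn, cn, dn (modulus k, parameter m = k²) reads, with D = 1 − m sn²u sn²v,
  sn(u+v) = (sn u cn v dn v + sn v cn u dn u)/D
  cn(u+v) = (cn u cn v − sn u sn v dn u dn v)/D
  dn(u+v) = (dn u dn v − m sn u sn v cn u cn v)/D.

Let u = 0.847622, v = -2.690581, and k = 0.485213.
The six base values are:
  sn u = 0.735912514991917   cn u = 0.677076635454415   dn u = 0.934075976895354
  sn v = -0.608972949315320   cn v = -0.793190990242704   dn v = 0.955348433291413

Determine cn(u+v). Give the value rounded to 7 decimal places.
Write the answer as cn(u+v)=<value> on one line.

cn(u+v)=-0.1439418

m = k² = 0.235431655369
D = 1 − m·sn²u·sn²v = 0.9527161058146444
cn(u+v) = (cn u·cn v − sn u·sn v·dn u·dn v)/D = -0.1371356312836728/0.9527161058146444 = -0.1439417581446379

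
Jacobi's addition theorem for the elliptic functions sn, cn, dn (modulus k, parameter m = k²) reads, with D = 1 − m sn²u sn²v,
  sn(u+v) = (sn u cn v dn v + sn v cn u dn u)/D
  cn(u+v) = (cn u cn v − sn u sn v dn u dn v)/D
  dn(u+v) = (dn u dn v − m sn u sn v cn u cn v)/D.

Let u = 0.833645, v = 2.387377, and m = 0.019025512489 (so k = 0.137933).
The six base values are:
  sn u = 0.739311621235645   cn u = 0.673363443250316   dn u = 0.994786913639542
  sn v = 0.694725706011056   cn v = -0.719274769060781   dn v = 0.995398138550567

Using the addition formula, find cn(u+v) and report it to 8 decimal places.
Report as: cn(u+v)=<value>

cn(u+v)=-0.99793193

m = k² = 0.019025512489
D = 1 − m·sn²u·sn²v = 0.9949809887678983
cn(u+v) = (cn u·cn v − sn u·sn v·dn u·dn v)/D = -0.9929233032282656/0.9949809887678983 = -0.9979319348179901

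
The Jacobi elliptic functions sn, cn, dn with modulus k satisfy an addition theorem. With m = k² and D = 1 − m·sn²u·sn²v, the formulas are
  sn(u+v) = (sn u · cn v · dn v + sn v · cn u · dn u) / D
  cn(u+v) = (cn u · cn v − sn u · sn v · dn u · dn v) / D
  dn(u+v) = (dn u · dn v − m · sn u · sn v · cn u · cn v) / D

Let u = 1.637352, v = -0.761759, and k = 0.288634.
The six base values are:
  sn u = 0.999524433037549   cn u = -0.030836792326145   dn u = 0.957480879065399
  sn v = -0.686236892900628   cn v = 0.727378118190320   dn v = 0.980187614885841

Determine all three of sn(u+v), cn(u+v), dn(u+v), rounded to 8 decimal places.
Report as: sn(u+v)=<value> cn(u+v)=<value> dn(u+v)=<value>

sn(u+v)=0.76278692 cn(u+v)=0.64664991 dn(u+v)=0.97546237

m = k² = 0.083309585956
D = 1 − m·sn²u·sn²v = 0.9608050666167322
sn(u+v) = (sn u·cn v·dn v + sn v·cn u·dn u)/D = 0.7328895420124977/0.9608050666167322 = 0.7627869247122209
cn(u+v) = (cn u·cn v − sn u·sn v·dn u·dn v)/D = 0.6213045108842319/0.9608050666167322 = 0.646649911070954
dn(u+v) = (dn u·dn v − m·sn u·sn v·cn u·cn v)/D = 0.9372291829269434/0.9608050666167322 = 0.9754623653549141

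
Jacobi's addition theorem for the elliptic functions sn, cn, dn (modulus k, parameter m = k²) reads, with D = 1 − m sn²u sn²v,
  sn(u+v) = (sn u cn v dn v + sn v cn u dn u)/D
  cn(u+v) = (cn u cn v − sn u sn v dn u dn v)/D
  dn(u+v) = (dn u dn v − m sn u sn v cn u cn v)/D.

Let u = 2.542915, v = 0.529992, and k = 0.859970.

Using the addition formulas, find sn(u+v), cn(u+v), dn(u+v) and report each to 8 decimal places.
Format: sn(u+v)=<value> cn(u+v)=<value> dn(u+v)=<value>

sn(u+v)=0.86412203 cn(u+v)=-0.50328235 dn(u+v)=0.66915927

sn u = 0.9778835978893292, cn u = -0.2091498720511698, dn u = 0.5411119658101581
sn v = 0.4906062540526707, cn v = 0.8713813765994809, dn v = 0.9066392722557644
m = k² = 0.7395484009
D = 1 − m·sn²u·sn²v = 0.8297813718542713
sn(u+v) = (sn u·cn v·dn v + sn v·cn u·dn u)/D = 0.7170323613312891/0.8297813718542713 = 0.8641220273829147
cn(u+v) = (cn u·cn v − sn u·sn v·dn u·dn v)/D = -0.417614317139669/0.8297813718542713 = -0.5032823479833574
dn(u+v) = (dn u·dn v − m·sn u·sn v·cn u·cn v)/D = 0.555255893114377/0.8297813718542713 = 0.6691592652575149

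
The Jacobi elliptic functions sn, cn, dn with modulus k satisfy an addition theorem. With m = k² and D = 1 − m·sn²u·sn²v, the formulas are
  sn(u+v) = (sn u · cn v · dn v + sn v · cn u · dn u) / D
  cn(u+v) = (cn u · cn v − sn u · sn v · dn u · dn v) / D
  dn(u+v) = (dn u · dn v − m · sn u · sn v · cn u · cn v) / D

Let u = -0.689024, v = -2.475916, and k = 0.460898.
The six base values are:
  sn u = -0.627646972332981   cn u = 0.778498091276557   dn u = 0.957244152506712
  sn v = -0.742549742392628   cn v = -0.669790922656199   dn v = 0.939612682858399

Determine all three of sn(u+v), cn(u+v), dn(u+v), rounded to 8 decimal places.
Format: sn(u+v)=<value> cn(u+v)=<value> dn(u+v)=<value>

m = k² = 0.212426966404
D = 1 − m·sn²u·sn²v = 0.953858508680766
sn(u+v) = (sn u·cn v·dn v + sn v·cn u·dn u)/D = -0.1583516473853527/0.953858508680766 = -0.1660116735807714
cn(u+v) = (cn u·cn v − sn u·sn v·dn u·dn v)/D = -0.9406225653007905/0.953858508680766 = -0.9861237874805127
dn(u+v) = (dn u·dn v − m·sn u·sn v·cn u·cn v)/D = 0.9510622463956552/0.953858508680766 = 0.9970684726721386

sn(u+v)=-0.16601167 cn(u+v)=-0.98612379 dn(u+v)=0.99706847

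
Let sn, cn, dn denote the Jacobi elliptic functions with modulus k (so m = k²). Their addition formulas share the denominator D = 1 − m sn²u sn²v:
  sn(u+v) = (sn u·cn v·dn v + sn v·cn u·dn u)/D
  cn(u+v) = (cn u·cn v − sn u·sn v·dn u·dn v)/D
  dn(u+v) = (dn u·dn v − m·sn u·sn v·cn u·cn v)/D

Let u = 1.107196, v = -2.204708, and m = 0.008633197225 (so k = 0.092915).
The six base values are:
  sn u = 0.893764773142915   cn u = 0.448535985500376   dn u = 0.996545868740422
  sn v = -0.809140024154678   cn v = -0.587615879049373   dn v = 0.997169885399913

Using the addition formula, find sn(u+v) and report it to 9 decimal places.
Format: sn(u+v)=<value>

sn(u+v)=-0.889394528

m = k² = 0.008633197225
D = 1 − m·sn²u·sn²v = 0.9954849195041564
sn(u+v) = (sn u·cn v·dn v + sn v·cn u·dn u)/D = -0.8853788396396781/0.9954849195041564 = -0.8893945275240117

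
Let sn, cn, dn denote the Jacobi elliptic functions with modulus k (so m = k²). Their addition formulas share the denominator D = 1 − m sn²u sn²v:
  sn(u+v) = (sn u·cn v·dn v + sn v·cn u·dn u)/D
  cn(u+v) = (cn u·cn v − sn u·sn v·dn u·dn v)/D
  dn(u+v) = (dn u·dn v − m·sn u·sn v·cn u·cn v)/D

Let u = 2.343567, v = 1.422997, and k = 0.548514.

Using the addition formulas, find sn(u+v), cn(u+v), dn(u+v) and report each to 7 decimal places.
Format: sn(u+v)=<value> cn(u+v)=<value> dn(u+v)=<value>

sn(u+v)=-0.3296037 cn(u+v)=-0.9441194 dn(u+v)=0.9835213

sn u = 0.8597583970583294, cn u = -0.5107009875530809, dn u = 0.8818181938895414
sn v = 0.9702153185119493, cn v = 0.2422441655123129, dn v = 0.8466333183321464
m = k² = 0.300867608196
D = 1 − m·sn²u·sn²v = 0.7906540610596221
sn(u+v) = (sn u·cn v·dn v + sn v·cn u·dn u)/D = -0.2606024740630407/0.7906540610596221 = -0.3296036622056748
cn(u+v) = (cn u·cn v − sn u·sn v·dn u·dn v)/D = -0.7464718312048318/0.7906540610596221 = -0.9441193917405825
dn(u+v) = (dn u·dn v − m·sn u·sn v·cn u·cn v)/D = 0.7776251198262717/0.7906540610596221 = 0.9835213124487222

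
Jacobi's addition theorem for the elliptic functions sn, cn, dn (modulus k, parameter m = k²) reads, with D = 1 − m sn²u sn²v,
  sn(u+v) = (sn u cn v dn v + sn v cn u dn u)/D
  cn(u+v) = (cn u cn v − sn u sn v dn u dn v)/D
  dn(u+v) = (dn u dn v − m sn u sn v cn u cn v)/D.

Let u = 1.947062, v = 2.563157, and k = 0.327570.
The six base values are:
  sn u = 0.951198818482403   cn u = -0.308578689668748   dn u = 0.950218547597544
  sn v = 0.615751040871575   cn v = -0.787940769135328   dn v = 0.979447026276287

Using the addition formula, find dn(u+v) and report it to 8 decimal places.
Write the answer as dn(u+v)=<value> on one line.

m = k² = 0.1073021049
D = 1 − m·sn²u·sn²v = 0.9631903951755209
dn(u+v) = (dn u·dn v − m·sn u·sn v·cn u·cn v)/D = 0.9154079972835858/0.9631903951755209 = 0.9503915340816623

dn(u+v)=0.95039153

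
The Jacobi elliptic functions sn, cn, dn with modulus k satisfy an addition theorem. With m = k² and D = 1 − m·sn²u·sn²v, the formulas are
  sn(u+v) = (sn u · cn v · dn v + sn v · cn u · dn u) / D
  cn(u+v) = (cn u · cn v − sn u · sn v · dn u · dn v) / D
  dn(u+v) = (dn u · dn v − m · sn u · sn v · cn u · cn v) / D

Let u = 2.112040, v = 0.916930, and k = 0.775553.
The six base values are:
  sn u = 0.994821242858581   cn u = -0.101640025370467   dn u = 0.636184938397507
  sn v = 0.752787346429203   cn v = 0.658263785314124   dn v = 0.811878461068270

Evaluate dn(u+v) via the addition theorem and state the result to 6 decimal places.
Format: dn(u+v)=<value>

m = k² = 0.601482455809
D = 1 − m·sn²u·sn²v = 0.6626678876117524
dn(u+v) = (dn u·dn v − m·sn u·sn v·cn u·cn v)/D = 0.5466421981080152/0.6626678876117524 = 0.8249112539285818

dn(u+v)=0.824911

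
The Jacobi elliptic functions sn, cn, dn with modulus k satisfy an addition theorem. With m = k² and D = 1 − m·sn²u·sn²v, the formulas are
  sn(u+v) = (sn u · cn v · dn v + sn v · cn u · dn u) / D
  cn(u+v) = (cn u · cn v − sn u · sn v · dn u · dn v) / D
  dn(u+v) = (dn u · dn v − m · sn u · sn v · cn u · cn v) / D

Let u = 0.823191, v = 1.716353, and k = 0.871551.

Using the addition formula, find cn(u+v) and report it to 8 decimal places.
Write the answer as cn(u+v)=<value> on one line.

cn(u+v)=-0.18120693

sn u = 0.690608359688628, cn u = 0.7232289357652821, dn u = 0.798571161926834
sn v = 0.9735832142435013, cn v = 0.2283324877088075, dn v = 0.529151406303209
m = k² = 0.759601145601
D = 1 − m·sn²u·sn²v = 0.6566038448156313
cn(u+v) = (cn u·cn v − sn u·sn v·dn u·dn v)/D = -0.1189811660439223/0.6566038448156313 = -0.1812069286273083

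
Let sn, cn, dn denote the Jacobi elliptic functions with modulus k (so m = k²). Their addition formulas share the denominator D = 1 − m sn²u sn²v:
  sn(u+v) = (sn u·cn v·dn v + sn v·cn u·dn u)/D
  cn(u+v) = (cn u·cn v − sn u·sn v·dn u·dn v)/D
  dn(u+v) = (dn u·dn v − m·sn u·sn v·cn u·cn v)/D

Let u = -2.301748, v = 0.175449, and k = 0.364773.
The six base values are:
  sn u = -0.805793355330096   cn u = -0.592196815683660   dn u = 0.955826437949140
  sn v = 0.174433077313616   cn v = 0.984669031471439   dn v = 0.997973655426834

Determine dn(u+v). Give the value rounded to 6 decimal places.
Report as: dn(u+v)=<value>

dn(u+v)=0.945469

m = k² = 0.133059341529
D = 1 − m·sn²u·sn²v = 0.997371243141652
dn(u+v) = (dn u·dn v − m·sn u·sn v·cn u·cn v)/D = 0.9429838867886437/0.997371243141652 = 0.9454692956840305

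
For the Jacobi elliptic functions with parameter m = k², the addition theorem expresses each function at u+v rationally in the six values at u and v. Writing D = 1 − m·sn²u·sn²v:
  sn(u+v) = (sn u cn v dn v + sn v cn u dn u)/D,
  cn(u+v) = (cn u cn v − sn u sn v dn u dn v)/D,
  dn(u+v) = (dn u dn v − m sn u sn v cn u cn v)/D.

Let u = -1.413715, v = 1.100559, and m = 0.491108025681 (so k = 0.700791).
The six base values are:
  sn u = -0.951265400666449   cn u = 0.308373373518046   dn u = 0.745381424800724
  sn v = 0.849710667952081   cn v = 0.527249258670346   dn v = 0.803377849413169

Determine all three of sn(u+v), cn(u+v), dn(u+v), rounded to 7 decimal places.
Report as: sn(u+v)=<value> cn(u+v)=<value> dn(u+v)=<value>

sn(u+v)=-0.3057220 cn(u+v)=0.9521208 dn(u+v)=0.9767795

m = k² = 0.491108025681
D = 1 − m·sn²u·sn²v = 0.6791348315320111
sn(u+v) = (sn u·cn v·dn v + sn v·cn u·dn u)/D = -0.2076264434479018/0.6791348315320111 = -0.305721977150741
cn(u+v) = (cn u·cn v − sn u·sn v·dn u·dn v)/D = 0.6466184186838389/0.6791348315320111 = 0.952120828827435
dn(u+v) = (dn u·dn v − m·sn u·sn v·cn u·cn v)/D = 0.6633649607868753/0.6791348315320111 = 0.9767794699771741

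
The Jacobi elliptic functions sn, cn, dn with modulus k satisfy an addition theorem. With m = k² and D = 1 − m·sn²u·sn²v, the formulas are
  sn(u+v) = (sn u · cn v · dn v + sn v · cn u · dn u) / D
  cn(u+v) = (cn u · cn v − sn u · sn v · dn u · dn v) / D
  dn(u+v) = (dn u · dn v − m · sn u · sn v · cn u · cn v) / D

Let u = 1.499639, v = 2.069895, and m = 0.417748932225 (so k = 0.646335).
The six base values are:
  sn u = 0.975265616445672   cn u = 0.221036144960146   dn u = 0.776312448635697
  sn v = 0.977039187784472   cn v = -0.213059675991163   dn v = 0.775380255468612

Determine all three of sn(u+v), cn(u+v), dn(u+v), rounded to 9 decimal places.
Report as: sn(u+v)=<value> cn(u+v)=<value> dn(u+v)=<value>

m = k² = 0.417748932225
D = 1 − m·sn²u·sn²v = 0.6206979927409249
sn(u+v) = (sn u·cn v·dn v + sn v·cn u·dn u)/D = 0.006537103944643149/0.6206979927409249 = 0.01053185932787718
cn(u+v) = (cn u·cn v − sn u·sn v·dn u·dn v)/D = -0.6206635678567175/0.6206979927409249 = -0.9999445384315561
dn(u+v) = (dn u·dn v − m·sn u·sn v·cn u·cn v)/D = 0.6206836120145096/0.6206979927409249 = 0.999976831363105

sn(u+v)=0.010531859 cn(u+v)=-0.999944538 dn(u+v)=0.999976831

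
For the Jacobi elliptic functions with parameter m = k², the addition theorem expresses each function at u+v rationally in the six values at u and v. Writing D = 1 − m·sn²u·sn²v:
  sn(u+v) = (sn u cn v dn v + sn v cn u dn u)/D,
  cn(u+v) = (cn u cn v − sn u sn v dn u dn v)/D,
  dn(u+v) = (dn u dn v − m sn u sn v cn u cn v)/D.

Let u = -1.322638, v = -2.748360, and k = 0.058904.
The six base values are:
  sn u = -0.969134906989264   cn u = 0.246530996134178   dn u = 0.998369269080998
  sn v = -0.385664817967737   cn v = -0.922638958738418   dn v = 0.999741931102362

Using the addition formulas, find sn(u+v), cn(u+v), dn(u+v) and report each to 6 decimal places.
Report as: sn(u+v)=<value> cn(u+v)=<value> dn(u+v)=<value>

m = k² = 0.003469681216
D = 1 − m·sn²u·sn²v = 0.9995152943379197
sn(u+v) = (sn u·cn v·dn v + sn v·cn u·dn u)/D = 0.7990075815854825/0.9995152943379197 = 0.7993950528938591
cn(u+v) = (cn u·cn v − sn u·sn v·dn u·dn v)/D = -0.6005145361973654/0.9995152943379197 = -0.6008057501462717
dn(u+v) = (dn u·dn v − m·sn u·sn v·cn u·cn v)/D = 0.998406597344368/0.9995152943379197 = 0.9988907653541349

sn(u+v)=0.799395 cn(u+v)=-0.600806 dn(u+v)=0.998891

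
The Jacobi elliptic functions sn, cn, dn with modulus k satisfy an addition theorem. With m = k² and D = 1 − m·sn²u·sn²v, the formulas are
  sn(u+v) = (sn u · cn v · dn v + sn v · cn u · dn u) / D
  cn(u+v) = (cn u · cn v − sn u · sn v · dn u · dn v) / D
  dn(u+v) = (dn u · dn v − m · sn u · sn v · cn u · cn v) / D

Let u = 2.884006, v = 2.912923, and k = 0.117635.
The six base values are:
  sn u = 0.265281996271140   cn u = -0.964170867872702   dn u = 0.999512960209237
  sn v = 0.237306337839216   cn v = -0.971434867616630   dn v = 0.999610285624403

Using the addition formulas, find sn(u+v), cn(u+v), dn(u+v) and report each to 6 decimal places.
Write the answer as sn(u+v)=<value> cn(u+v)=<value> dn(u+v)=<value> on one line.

m = k² = 0.013837993225
D = 1 − m·sn²u·sn²v = 0.9999451587503794
sn(u+v) = (sn u·cn v·dn v + sn v·cn u·dn u)/D = -0.4862961710279177/0.9999451587503794 = -0.486322841580269
cn(u+v) = (cn u·cn v − sn u·sn v·dn u·dn v)/D = 0.8737312828049065/0.9999451587503794 = 0.8737792019482339
dn(u+v) = (dn u·dn v − m·sn u·sn v·cn u·cn v)/D = 0.9983074962102585/0.9999451587503794 = 0.9983622476434934

sn(u+v)=-0.486323 cn(u+v)=0.873779 dn(u+v)=0.998362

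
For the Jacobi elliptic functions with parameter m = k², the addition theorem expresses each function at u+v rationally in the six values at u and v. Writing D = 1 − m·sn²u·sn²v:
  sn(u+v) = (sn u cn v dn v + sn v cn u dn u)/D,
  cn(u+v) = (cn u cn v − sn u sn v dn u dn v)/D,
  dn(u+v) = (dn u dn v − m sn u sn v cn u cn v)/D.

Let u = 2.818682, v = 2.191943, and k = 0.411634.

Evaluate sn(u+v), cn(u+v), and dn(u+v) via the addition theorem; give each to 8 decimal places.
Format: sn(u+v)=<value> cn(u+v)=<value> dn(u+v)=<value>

sn u = 0.450730966558614, cn u = -0.8926598432690571, dn u = 0.9826374315813753
sn v = 0.8761872137020695, cn v = -0.4819709187751933, dn v = 0.9326940929157208
m = k² = 0.169442549956
D = 1 − m·sn²u·sn²v = 0.9735728035106989
sn(u+v) = (sn u·cn v·dn v + sn v·cn u·dn u)/D = -0.9711749666827773/0.9735728035106989 = -0.997537074968328
cn(u+v) = (cn u·cn v − sn u·sn v·dn u·dn v)/D = 0.0682875378410173/0.9735728035106989 = 0.07014117238564261
dn(u+v) = (dn u·dn v − m·sn u·sn v·cn u·cn v)/D = 0.8877099983767738/0.9735728035106989 = 0.9118064875843858

sn(u+v)=-0.99753707 cn(u+v)=0.07014117 dn(u+v)=0.91180649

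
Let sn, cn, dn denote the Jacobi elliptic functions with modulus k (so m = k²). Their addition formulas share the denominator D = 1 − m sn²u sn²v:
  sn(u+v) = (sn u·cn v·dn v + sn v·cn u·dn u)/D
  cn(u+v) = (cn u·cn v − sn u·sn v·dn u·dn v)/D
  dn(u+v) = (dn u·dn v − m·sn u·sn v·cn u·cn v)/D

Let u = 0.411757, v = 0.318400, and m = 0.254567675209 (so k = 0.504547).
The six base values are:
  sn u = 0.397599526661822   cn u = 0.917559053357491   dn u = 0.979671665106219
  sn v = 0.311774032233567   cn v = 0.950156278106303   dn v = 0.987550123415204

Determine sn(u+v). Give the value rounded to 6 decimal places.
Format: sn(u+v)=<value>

m = k² = 0.254567675209
D = 1 − m·sn²u·sn²v = 0.9960882161124689
sn(u+v) = (sn u·cn v·dn v + sn v·cn u·dn u)/D = 0.6533340880983077/0.9960882161124689 = 0.6558998264713327

sn(u+v)=0.655900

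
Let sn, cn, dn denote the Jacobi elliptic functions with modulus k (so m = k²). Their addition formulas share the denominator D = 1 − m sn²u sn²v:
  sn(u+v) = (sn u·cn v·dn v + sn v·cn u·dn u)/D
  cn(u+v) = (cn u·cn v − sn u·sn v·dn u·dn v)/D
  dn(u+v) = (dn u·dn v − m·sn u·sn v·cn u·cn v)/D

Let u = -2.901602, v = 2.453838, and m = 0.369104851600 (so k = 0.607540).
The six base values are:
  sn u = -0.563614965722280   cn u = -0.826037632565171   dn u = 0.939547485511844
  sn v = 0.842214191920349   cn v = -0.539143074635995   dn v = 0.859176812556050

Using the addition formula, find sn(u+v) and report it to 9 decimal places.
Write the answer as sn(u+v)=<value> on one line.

m = k² = 0.3691048516
D = 1 − m·sn²u·sn²v = 0.9168313030405579
sn(u+v) = (sn u·cn v·dn v + sn v·cn u·dn u)/D = -0.3925664760417262/0.9168313030405579 = -0.4281774354124122

sn(u+v)=-0.428177435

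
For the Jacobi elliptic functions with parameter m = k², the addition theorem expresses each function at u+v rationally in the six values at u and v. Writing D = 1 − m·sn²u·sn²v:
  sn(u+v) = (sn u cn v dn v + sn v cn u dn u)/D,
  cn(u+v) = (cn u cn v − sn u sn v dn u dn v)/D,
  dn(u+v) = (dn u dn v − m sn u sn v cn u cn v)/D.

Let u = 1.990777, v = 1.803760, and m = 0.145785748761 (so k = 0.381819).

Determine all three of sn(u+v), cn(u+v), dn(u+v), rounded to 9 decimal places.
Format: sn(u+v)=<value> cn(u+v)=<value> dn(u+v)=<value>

sn(u+v)=-0.500873112 cn(u+v)=-0.865520725 dn(u+v)=0.981542747

sn u = 0.9455812548308814, cn u = -0.3253860637956944, dn u = 0.932549985990159
sn v = 0.9875945701235229, cn v = -0.1570253643922984, dn v = 0.9261797262695915
m = k² = 0.145785748761
D = 1 − m·sn²u·sn²v = 0.8728635246772676
sn(u+v) = (sn u·cn v·dn v + sn v·cn u·dn u)/D = -0.4371938699211437/0.8728635246772676 = -0.5008731119596179
cn(u+v) = (cn u·cn v − sn u·sn v·dn u·dn v)/D = -0.7554814708617261/0.8728635246772676 = -0.86552072517987
dn(u+v) = (dn u·dn v − m·sn u·sn v·cn u·cn v)/D = 0.8567528618588058/0.8728635246772676 = 0.9815427471042297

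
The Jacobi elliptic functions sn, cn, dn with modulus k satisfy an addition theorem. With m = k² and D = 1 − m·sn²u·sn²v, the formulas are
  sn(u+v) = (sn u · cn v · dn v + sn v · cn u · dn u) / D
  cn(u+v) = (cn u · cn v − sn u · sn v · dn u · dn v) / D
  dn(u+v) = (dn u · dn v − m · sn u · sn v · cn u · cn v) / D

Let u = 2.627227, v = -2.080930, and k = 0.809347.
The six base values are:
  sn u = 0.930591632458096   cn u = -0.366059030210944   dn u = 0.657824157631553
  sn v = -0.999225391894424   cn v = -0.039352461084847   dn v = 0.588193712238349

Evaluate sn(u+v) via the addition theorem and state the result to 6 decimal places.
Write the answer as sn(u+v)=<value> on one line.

sn(u+v)=0.505235

m = k² = 0.655042566409
D = 1 − m·sn²u·sn²v = 0.4336111018106764
sn(u+v) = (sn u·cn v·dn v + sn v·cn u·dn u)/D = 0.2190756619454369/0.4336111018106764 = 0.5052353618959919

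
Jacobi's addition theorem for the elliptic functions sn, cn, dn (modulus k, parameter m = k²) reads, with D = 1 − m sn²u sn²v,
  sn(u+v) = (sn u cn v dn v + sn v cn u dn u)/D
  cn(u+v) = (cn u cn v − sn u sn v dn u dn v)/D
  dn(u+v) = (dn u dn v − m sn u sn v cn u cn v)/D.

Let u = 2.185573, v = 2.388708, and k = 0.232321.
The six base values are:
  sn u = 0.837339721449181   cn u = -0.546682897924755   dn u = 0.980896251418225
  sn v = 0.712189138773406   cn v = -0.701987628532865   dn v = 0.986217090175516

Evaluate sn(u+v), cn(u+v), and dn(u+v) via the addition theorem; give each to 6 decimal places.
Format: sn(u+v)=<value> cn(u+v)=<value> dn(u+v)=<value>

m = k² = 0.053973047041
D = 1 − m·sn²u·sn²v = 0.980805755775089
sn(u+v) = (sn u·cn v·dn v + sn v·cn u·dn u)/D = -0.9616042394395247/0.980805755775089 = -0.9804227124254688
cn(u+v) = (cn u·cn v − sn u·sn v·dn u·dn v)/D = -0.1931248747662423/0.980805755775089 = -0.196904304067449
dn(u+v) = (dn u·dn v − m·sn u·sn v·cn u·cn v)/D = 0.955024600195287/0.980805755775089 = 0.9737143104758513

sn(u+v)=-0.980423 cn(u+v)=-0.196904 dn(u+v)=0.973714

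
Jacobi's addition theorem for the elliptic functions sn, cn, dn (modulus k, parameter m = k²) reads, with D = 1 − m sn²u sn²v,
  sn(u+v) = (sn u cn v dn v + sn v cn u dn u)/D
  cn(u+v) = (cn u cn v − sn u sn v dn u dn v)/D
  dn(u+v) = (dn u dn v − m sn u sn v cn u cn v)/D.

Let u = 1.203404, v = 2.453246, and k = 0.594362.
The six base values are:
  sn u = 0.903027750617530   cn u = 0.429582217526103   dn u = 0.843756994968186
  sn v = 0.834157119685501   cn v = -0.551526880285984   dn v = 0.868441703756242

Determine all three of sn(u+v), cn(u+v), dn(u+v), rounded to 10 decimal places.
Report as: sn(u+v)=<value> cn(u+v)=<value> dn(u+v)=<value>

m = k² = 0.353266187044
D = 1 − m·sn²u·sn²v = 0.7995528037162997
sn(u+v) = (sn u·cn v·dn v + sn v·cn u·dn u)/D = -0.1301711548729981/0.7995528037162997 = -0.1628049508024562
cn(u+v) = (cn u·cn v − sn u·sn v·dn u·dn v)/D = -0.7888853886146109/0.7995528037162997 = -0.9866582731595625
dn(u+v) = (dn u·dn v − m·sn u·sn v·cn u·cn v)/D = 0.7958007015461456/0.7995528037162997 = 0.9953072490613322

sn(u+v)=-0.1628049508 cn(u+v)=-0.9866582732 dn(u+v)=0.9953072491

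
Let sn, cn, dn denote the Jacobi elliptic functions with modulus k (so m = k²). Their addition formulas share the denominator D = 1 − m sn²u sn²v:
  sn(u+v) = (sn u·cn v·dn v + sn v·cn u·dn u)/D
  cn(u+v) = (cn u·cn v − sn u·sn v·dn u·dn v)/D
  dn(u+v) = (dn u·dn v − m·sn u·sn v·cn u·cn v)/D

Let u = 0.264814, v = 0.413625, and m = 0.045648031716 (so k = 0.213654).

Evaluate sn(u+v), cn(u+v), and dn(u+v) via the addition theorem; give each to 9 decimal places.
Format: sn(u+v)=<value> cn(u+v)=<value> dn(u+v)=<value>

sn u = 0.2615953146707488, cn u = 0.9651776475562993, dn u = 0.9984368827991087
sn v = 0.4014549852884779, cn v = 0.9158787555058955, dn v = 0.9963147517314466
m = k² = 0.045648031716
D = 1 − m·sn²u·sn²v = 0.9994965507603294
sn(u+v) = (sn u·cn v·dn v + sn v·cn u·dn u)/D = 0.6255763529922512/0.9994965507603294 = 0.6258914575706815
cn(u+v) = (cn u·cn v − sn u·sn v·dn u·dn v)/D = 0.7795175312709202/0.9994965507603294 = 0.7799101764562684
dn(u+v) = (dn u·dn v − m·sn u·sn v·cn u·cn v)/D = 0.9905196568996782/0.9994965507603294 = 0.9910185844525202

sn(u+v)=0.625891458 cn(u+v)=0.779910176 dn(u+v)=0.991018584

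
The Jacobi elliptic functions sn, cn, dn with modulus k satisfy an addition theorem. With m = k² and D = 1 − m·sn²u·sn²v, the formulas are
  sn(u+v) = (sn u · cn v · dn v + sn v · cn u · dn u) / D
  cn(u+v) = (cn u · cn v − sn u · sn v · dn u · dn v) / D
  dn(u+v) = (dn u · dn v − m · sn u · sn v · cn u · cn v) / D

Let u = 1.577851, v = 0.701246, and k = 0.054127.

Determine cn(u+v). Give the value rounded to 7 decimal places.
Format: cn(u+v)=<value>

sn u = 0.9999826326840263, cn u = -0.005893583826824049, dn u = 0.9985341104004828
sn v = 0.6450536055903274, cn v = 0.7641373213728789, dn v = 0.9993902919220738
m = k² = 0.002929732129
D = 1 − m·sn²u·sn²v = 0.9987809979307791
cn(u+v) = (cn u·cn v − sn u·sn v·dn u·dn v)/D = -0.6482076381024232/0.9987809979307791 = -0.6489987689446885

cn(u+v)=-0.6489988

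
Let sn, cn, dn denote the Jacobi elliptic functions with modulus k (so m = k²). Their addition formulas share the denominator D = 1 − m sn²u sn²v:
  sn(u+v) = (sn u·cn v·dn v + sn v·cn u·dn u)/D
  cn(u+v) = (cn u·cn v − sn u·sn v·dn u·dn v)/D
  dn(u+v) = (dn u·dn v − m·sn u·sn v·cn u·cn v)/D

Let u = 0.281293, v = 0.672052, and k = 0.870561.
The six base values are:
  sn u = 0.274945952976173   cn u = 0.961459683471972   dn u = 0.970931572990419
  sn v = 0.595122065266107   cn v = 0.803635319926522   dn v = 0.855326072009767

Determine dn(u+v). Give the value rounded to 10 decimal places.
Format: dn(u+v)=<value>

dn(u+v)=0.7498617430

m = k² = 0.757876454721
D = 1 − m·sn²u·sn²v = 0.979708919042546
dn(u+v) = (dn u·dn v − m·sn u·sn v·cn u·cn v)/D = 0.7346462377043112/0.979708919042546 = 0.7498617430392176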